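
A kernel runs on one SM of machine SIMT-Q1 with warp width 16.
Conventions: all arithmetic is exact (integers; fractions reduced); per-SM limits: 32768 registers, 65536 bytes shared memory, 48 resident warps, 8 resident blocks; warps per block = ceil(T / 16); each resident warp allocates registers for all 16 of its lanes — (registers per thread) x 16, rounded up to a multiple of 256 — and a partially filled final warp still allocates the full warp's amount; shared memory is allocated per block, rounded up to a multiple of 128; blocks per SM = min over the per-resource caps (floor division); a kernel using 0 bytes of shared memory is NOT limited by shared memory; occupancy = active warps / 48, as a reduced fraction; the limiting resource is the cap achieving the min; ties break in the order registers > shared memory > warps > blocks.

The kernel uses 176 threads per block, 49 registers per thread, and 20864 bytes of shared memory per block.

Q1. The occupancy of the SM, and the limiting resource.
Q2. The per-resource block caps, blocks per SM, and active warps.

Answer: occupancy 11/24, limited by registers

registers: 2 blocks
shared memory: 3 blocks
warps: 4 blocks
blocks: 8 blocks

Answer: 2 blocks, 22 active warps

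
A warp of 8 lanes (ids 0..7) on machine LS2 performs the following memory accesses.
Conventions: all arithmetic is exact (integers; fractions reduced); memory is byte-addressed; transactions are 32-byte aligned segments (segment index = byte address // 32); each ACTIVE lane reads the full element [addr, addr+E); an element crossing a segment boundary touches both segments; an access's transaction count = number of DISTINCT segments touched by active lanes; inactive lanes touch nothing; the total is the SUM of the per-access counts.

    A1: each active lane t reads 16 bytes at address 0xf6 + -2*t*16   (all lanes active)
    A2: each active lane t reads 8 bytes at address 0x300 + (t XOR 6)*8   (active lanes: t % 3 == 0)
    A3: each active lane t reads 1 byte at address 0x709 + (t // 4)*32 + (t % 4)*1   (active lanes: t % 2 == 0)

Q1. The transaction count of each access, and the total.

A1: 9 transactions
A2: 2 transactions
A3: 2 transactions

Answer: 9,2,2; total 13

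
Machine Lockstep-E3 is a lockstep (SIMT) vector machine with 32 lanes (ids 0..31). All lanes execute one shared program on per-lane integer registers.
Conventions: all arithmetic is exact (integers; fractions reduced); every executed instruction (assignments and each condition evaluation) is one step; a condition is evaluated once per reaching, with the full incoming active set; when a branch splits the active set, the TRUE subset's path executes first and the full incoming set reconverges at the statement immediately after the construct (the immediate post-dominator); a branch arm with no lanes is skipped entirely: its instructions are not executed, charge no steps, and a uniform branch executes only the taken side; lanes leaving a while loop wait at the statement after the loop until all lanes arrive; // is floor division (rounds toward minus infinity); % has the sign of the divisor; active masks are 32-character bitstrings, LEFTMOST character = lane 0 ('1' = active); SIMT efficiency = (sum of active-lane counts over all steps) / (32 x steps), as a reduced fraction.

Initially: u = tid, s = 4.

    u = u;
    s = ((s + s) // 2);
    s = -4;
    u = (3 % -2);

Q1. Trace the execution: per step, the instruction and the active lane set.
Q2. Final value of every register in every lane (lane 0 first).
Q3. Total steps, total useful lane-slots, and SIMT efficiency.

step 0: u <- u                       11111111111111111111111111111111
step 1: s <- ((s + s) // 2)          11111111111111111111111111111111
step 2: s <- -4                      11111111111111111111111111111111
step 3: u <- (3 % -2)                11111111111111111111111111111111

Answer: 4 steps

u: -1,-1,-1,-1,-1,-1,-1,-1,-1,-1,-1,-1,-1,-1,-1,-1,-1,-1,-1,-1,-1,-1,-1,-1,-1,-1,-1,-1,-1,-1,-1,-1
s: -4,-4,-4,-4,-4,-4,-4,-4,-4,-4,-4,-4,-4,-4,-4,-4,-4,-4,-4,-4,-4,-4,-4,-4,-4,-4,-4,-4,-4,-4,-4,-4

steps = 4; useful = 128; efficiency = 128/128 = 1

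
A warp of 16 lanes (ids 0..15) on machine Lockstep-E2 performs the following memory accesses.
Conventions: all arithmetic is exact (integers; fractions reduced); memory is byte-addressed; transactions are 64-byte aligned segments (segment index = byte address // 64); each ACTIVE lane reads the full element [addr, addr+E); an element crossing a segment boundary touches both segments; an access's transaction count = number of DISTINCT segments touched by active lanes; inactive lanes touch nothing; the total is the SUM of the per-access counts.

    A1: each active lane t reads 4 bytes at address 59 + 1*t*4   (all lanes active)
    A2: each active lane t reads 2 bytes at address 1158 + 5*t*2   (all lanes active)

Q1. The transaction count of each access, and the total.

A1: 2 transactions
A2: 3 transactions

Answer: 2,3; total 5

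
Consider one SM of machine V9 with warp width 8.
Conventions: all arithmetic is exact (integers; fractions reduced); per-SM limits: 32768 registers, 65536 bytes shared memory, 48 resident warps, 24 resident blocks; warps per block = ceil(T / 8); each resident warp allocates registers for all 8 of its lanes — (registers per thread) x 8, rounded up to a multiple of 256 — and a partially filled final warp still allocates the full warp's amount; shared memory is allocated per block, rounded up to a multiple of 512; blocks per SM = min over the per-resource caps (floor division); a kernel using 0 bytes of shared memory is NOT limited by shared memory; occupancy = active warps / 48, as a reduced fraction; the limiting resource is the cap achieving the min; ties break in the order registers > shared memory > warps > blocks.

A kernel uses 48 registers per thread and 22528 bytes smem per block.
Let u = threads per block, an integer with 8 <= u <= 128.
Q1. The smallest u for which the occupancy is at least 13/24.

Answer: u = 97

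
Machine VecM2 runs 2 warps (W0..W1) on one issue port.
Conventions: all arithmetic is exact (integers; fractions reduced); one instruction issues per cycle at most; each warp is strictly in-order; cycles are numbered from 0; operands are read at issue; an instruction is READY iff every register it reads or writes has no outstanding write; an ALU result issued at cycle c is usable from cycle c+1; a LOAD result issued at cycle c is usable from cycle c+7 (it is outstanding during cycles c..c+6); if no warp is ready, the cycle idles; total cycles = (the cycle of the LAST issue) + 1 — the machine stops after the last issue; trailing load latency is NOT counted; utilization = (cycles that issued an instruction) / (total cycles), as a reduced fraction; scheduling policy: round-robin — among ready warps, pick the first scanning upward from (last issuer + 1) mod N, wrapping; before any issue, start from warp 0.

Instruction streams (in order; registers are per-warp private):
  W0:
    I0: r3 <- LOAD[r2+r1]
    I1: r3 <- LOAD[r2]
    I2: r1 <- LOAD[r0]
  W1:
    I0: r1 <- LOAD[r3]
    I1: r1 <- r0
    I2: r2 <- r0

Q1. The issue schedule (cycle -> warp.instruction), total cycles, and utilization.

cycle 0: W0.I0
cycle 1: W1.I0
cycle 2: idle
cycle 3: idle
cycle 4: idle
cycle 5: idle
cycle 6: idle
cycle 7: W0.I1
cycle 8: W1.I1
cycle 9: W0.I2
cycle 10: W1.I2

Answer: 11 cycles, utilization 6/11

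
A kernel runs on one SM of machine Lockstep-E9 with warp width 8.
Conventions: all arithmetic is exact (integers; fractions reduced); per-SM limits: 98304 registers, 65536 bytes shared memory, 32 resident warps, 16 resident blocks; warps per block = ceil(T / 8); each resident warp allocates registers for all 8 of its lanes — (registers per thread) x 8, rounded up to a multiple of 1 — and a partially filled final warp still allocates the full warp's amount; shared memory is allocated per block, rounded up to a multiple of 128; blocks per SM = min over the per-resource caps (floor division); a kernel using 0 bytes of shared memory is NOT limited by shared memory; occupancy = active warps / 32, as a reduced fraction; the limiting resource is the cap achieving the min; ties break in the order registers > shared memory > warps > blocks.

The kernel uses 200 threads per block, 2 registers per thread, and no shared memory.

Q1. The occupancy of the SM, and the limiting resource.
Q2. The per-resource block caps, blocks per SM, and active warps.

Answer: occupancy 25/32, limited by warps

registers: 245 blocks
shared memory: no limit (kernel uses none)
warps: 1 block
blocks: 16 blocks

Answer: 1 block, 25 active warps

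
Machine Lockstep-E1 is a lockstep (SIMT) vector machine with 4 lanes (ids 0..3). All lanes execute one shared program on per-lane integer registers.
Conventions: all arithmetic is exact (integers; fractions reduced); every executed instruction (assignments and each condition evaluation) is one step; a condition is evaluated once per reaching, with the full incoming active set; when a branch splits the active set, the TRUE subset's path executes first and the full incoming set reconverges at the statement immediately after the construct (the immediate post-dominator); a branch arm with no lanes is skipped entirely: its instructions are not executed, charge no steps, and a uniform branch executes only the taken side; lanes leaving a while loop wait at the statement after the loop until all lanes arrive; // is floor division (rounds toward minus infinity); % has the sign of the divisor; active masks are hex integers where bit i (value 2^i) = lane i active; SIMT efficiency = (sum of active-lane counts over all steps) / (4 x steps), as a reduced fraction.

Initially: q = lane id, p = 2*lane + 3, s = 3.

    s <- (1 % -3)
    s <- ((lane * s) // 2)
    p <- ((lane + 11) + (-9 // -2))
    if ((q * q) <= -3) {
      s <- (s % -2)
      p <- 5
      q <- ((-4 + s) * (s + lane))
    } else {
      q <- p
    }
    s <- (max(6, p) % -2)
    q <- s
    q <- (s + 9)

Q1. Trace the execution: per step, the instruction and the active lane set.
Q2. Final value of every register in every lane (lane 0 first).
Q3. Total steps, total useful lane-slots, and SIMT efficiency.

step 0: s <- (1 % -3)                0xf
step 1: s <- ((lane * s) // 2)       0xf
step 2: p <- ((lane + 11) + (-9 // -2)) 0xf
step 3: eval ((q * q) <= -3)         0xf
step 4: q <- p                       0xf
step 5: s <- (max(6, p) % -2)        0xf
step 6: q <- s                       0xf
step 7: q <- (s + 9)                 0xf

Answer: 8 steps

q: 8,9,8,9
p: 15,16,17,18
s: -1,0,-1,0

steps = 8; useful = 32; efficiency = 32/32 = 1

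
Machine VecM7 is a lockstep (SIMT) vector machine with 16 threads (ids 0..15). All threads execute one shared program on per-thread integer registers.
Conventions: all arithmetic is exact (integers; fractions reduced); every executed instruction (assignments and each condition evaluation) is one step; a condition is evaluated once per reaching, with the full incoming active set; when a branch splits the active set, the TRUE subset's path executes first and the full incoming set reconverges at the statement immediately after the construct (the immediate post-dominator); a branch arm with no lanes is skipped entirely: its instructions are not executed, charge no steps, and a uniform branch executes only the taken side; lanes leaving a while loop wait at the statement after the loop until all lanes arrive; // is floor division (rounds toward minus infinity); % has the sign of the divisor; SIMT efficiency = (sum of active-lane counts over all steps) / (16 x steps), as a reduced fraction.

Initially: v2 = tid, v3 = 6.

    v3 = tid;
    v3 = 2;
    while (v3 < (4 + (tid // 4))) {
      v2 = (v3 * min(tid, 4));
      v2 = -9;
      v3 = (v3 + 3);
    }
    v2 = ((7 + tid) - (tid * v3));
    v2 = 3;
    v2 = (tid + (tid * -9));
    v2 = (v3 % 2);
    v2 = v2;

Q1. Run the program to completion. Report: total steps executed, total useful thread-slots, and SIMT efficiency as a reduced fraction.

Answer: 16 steps, 224 useful, 7/8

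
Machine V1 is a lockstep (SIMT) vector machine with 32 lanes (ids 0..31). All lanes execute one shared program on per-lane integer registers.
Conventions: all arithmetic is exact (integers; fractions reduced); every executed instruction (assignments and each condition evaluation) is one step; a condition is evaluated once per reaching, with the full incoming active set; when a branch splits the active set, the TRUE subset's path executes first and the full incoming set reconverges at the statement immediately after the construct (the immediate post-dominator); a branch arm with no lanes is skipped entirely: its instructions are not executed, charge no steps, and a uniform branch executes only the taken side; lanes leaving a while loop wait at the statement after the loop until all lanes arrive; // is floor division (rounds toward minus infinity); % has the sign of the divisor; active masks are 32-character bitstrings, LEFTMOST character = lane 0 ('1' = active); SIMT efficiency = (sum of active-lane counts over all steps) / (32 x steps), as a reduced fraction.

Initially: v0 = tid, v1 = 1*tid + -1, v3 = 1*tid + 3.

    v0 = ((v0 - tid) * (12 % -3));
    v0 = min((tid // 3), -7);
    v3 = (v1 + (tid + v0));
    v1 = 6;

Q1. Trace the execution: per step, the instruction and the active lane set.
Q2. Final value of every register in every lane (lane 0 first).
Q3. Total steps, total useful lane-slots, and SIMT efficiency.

step 0: v0 <- ((v0 - tid) * (12 % -3)) 11111111111111111111111111111111
step 1: v0 <- min((tid // 3), -7)    11111111111111111111111111111111
step 2: v3 <- (v1 + (tid + v0))      11111111111111111111111111111111
step 3: v1 <- 6                      11111111111111111111111111111111

Answer: 4 steps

v0: -7,-7,-7,-7,-7,-7,-7,-7,-7,-7,-7,-7,-7,-7,-7,-7,-7,-7,-7,-7,-7,-7,-7,-7,-7,-7,-7,-7,-7,-7,-7,-7
v1: 6,6,6,6,6,6,6,6,6,6,6,6,6,6,6,6,6,6,6,6,6,6,6,6,6,6,6,6,6,6,6,6
v3: -8,-6,-4,-2,0,2,4,6,8,10,12,14,16,18,20,22,24,26,28,30,32,34,36,38,40,42,44,46,48,50,52,54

steps = 4; useful = 128; efficiency = 128/128 = 1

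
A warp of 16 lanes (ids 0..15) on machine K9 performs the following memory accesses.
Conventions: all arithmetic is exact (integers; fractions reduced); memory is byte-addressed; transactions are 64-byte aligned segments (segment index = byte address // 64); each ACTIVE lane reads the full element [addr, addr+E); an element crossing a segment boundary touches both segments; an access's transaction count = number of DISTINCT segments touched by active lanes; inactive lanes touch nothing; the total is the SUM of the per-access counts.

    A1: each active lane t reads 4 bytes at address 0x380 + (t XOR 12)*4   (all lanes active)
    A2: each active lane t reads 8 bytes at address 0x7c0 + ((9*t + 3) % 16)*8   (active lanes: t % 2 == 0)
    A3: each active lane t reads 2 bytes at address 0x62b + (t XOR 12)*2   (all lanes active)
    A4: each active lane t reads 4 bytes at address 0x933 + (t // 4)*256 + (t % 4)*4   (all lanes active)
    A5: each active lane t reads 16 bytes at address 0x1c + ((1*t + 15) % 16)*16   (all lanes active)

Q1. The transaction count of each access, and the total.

A1: 1 transaction
A2: 2 transactions
A3: 2 transactions
A4: 8 transactions
A5: 5 transactions

Answer: 1,2,2,8,5; total 18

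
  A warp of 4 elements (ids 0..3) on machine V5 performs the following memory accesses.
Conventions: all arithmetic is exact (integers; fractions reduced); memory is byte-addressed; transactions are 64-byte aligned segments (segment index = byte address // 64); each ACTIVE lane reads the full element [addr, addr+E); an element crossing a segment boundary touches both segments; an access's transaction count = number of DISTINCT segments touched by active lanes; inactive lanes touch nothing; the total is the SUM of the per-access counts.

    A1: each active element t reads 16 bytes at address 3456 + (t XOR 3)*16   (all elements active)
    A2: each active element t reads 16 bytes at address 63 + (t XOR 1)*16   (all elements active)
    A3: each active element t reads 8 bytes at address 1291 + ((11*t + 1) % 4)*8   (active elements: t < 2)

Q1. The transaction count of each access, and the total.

A1: 1 transaction
A2: 2 transactions
A3: 1 transaction

Answer: 1,2,1; total 4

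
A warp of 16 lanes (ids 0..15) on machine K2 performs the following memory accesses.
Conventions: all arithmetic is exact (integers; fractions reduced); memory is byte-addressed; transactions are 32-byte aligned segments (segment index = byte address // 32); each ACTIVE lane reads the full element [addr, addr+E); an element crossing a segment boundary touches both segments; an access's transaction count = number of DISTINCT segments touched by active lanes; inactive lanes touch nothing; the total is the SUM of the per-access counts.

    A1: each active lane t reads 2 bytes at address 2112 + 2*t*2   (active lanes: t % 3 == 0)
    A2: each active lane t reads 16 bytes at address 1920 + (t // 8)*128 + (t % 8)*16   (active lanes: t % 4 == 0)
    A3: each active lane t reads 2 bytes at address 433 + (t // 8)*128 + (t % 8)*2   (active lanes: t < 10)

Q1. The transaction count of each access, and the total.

A1: 2 transactions
A2: 4 transactions
A3: 3 transactions

Answer: 2,4,3; total 9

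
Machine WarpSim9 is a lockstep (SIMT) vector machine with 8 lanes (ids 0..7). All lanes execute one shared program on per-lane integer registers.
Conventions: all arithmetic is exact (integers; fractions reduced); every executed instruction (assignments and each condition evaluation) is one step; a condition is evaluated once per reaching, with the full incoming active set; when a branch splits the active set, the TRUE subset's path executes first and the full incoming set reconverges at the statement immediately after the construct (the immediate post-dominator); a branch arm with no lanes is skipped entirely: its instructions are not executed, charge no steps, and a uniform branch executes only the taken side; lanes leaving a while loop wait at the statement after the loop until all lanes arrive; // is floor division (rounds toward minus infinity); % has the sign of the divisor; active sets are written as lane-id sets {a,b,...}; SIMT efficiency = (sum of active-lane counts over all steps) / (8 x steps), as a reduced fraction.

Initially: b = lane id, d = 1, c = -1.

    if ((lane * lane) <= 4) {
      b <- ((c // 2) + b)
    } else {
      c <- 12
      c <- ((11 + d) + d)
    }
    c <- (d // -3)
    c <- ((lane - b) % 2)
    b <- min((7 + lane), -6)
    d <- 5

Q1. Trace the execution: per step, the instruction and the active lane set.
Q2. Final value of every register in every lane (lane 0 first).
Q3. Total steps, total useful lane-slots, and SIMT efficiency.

step 0: eval ((lane * lane) <= 4)    {0,1,2,3,4,5,6,7}
step 1: b <- ((c // 2) + b)          {0,1,2}
step 2: c <- 12                      {3,4,5,6,7}
step 3: c <- ((11 + d) + d)          {3,4,5,6,7}
step 4: c <- (d // -3)               {0,1,2,3,4,5,6,7}
step 5: c <- ((lane - b) % 2)        {0,1,2,3,4,5,6,7}
step 6: b <- min((7 + lane), -6)     {0,1,2,3,4,5,6,7}
step 7: d <- 5                       {0,1,2,3,4,5,6,7}

Answer: 8 steps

b: -6,-6,-6,-6,-6,-6,-6,-6
d: 5,5,5,5,5,5,5,5
c: 1,1,1,0,0,0,0,0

steps = 8; useful = 53; efficiency = 53/64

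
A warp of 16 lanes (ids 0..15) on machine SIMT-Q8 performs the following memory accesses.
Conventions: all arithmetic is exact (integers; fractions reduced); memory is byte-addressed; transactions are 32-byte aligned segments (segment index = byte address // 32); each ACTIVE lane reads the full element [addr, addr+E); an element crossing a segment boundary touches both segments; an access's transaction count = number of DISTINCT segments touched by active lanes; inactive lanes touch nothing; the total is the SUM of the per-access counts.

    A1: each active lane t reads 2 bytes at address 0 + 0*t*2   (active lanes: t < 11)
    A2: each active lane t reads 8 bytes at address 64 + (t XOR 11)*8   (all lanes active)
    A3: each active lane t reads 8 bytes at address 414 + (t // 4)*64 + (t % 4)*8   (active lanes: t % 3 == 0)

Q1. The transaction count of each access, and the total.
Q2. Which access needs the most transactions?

A1: 1 transaction
A2: 4 transactions
A3: 6 transactions

Answer: 1,4,6; total 11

Answer: A3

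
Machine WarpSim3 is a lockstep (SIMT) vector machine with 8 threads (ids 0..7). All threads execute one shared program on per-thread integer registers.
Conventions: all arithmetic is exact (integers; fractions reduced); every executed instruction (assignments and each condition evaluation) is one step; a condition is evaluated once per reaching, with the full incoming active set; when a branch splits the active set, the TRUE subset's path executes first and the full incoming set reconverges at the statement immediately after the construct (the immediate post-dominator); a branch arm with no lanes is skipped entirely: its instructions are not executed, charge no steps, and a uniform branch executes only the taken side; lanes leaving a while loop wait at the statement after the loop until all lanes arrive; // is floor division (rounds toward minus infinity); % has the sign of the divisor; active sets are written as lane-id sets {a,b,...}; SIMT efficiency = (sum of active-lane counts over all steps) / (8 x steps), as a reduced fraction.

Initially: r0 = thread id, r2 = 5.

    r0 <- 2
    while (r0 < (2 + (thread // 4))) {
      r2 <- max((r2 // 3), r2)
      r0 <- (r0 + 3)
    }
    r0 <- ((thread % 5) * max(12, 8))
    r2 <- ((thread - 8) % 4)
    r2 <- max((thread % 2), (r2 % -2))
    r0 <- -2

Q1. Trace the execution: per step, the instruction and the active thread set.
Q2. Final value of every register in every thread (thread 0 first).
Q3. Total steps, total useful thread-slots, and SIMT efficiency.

step 0: r0 <- 2                      {0,1,2,3,4,5,6,7}
step 1: eval (r0 < (2 + (thread // 4))) {0,1,2,3,4,5,6,7}
step 2: r2 <- max((r2 // 3), r2)     {4,5,6,7}
step 3: r0 <- (r0 + 3)               {4,5,6,7}
step 4: eval (r0 < (2 + (thread // 4))) {4,5,6,7}
step 5: r0 <- ((thread % 5) * max(12, 8)) {0,1,2,3,4,5,6,7}
step 6: r2 <- ((thread - 8) % 4)     {0,1,2,3,4,5,6,7}
step 7: r2 <- max((thread % 2), (r2 % -2)) {0,1,2,3,4,5,6,7}
step 8: r0 <- -2                     {0,1,2,3,4,5,6,7}

Answer: 9 steps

r0: -2,-2,-2,-2,-2,-2,-2,-2
r2: 0,1,0,1,0,1,0,1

steps = 9; useful = 60; efficiency = 60/72 = 5/6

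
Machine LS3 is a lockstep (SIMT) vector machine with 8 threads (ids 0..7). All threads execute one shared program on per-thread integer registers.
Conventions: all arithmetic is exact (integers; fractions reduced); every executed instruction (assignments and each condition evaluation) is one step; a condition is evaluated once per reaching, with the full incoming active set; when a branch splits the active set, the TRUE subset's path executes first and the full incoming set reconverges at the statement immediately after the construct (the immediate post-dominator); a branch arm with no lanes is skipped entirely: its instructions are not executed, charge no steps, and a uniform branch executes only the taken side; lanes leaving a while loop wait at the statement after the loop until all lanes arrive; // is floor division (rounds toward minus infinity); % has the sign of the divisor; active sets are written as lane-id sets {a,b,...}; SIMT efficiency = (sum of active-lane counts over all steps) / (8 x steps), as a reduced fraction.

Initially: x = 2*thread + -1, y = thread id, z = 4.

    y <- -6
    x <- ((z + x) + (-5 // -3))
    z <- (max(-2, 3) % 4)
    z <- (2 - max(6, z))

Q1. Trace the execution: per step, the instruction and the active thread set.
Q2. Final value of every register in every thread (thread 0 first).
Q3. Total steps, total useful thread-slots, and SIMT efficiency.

step 0: y <- -6                      {0,1,2,3,4,5,6,7}
step 1: x <- ((z + x) + (-5 // -3))  {0,1,2,3,4,5,6,7}
step 2: z <- (max(-2, 3) % 4)        {0,1,2,3,4,5,6,7}
step 3: z <- (2 - max(6, z))         {0,1,2,3,4,5,6,7}

Answer: 4 steps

x: 4,6,8,10,12,14,16,18
y: -6,-6,-6,-6,-6,-6,-6,-6
z: -4,-4,-4,-4,-4,-4,-4,-4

steps = 4; useful = 32; efficiency = 32/32 = 1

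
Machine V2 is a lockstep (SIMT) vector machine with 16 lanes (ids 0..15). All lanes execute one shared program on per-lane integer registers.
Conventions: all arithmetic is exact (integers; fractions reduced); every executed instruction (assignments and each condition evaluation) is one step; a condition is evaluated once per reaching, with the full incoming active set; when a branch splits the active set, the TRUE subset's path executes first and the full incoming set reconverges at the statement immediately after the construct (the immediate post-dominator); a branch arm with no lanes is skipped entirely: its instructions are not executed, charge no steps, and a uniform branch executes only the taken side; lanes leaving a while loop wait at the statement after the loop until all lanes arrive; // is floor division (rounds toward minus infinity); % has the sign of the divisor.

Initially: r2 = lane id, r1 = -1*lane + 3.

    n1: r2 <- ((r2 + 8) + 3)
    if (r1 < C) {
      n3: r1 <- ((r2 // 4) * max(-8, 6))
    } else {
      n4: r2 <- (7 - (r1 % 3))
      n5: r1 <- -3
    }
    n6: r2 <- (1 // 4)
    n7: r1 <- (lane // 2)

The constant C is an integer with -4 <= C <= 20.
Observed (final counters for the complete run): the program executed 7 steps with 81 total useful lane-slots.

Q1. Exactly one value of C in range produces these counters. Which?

Answer: C = 3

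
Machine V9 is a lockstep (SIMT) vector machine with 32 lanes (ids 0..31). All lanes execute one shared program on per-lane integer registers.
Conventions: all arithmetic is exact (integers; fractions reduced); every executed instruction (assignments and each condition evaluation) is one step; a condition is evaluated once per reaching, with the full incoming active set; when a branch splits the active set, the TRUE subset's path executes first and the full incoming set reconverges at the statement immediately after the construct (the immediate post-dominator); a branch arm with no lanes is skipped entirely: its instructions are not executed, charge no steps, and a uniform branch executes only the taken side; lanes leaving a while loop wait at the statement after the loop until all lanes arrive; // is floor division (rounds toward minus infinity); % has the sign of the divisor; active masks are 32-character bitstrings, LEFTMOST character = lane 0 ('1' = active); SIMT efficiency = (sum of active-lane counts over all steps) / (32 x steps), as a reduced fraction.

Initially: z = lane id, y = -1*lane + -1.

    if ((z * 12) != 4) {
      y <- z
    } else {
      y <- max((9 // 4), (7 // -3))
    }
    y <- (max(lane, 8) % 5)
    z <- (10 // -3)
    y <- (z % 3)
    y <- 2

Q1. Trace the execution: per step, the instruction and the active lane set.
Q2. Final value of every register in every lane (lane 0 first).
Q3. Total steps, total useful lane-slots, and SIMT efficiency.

step 0: eval ((z * 12) != 4)         11111111111111111111111111111111
step 1: y <- z                       11111111111111111111111111111111
step 2: y <- (max(lane, 8) % 5)      11111111111111111111111111111111
step 3: z <- (10 // -3)              11111111111111111111111111111111
step 4: y <- (z % 3)                 11111111111111111111111111111111
step 5: y <- 2                       11111111111111111111111111111111

Answer: 6 steps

z: -4,-4,-4,-4,-4,-4,-4,-4,-4,-4,-4,-4,-4,-4,-4,-4,-4,-4,-4,-4,-4,-4,-4,-4,-4,-4,-4,-4,-4,-4,-4,-4
y: 2,2,2,2,2,2,2,2,2,2,2,2,2,2,2,2,2,2,2,2,2,2,2,2,2,2,2,2,2,2,2,2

steps = 6; useful = 192; efficiency = 192/192 = 1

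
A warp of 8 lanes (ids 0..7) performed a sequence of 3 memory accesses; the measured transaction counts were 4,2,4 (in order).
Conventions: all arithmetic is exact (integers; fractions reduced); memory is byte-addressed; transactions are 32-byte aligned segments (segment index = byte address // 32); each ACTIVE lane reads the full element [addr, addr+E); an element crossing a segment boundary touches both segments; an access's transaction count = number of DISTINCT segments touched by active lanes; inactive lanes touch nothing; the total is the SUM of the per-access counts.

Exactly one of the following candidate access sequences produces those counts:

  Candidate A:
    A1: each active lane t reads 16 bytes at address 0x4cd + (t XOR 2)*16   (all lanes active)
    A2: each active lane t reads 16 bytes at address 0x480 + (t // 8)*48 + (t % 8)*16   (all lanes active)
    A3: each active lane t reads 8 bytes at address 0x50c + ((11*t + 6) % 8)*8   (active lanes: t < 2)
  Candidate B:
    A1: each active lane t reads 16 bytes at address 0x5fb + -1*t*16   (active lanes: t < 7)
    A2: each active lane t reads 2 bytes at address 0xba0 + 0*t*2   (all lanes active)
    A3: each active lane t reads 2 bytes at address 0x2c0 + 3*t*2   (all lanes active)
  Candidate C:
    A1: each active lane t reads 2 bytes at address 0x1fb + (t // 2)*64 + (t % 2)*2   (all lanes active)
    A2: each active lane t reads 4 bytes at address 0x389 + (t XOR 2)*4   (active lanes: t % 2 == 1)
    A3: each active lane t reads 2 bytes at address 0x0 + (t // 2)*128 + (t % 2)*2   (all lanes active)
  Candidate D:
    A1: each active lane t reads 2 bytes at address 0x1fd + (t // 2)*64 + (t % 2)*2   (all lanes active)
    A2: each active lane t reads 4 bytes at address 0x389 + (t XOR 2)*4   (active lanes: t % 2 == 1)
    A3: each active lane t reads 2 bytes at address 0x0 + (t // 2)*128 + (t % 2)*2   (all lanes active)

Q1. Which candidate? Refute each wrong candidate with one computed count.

A: A1 gives 5 transactions, not 4
B: A1 gives 5 transactions, not 4
D: A1 gives 8 transactions, not 4
C: all counts match (4,2,4)

Answer: C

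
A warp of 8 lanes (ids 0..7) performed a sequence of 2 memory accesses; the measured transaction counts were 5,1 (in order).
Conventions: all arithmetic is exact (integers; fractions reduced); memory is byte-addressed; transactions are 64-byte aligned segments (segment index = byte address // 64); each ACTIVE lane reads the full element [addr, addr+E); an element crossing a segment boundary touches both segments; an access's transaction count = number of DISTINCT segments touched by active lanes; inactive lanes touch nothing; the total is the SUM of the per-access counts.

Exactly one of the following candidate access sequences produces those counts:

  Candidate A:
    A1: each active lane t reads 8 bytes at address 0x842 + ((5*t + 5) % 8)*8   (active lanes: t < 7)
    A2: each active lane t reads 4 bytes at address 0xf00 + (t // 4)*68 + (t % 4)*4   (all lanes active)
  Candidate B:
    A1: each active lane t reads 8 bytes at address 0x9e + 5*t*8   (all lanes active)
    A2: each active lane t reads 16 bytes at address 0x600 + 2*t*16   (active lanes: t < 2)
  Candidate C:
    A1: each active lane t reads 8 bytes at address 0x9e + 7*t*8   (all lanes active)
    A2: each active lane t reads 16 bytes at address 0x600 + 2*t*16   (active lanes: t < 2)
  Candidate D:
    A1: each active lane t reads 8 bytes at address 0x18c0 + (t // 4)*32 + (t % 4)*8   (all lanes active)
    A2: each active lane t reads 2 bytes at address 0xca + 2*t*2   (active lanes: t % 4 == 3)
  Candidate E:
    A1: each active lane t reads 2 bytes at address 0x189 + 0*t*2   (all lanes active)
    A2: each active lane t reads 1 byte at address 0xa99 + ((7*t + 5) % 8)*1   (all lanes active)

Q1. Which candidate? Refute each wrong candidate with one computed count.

A: A1 gives 2 transactions, not 5
C: A1 gives 7 transactions, not 5
D: A1 gives 1 transaction, not 5
E: A1 gives 1 transaction, not 5
B: all counts match (5,1)

Answer: B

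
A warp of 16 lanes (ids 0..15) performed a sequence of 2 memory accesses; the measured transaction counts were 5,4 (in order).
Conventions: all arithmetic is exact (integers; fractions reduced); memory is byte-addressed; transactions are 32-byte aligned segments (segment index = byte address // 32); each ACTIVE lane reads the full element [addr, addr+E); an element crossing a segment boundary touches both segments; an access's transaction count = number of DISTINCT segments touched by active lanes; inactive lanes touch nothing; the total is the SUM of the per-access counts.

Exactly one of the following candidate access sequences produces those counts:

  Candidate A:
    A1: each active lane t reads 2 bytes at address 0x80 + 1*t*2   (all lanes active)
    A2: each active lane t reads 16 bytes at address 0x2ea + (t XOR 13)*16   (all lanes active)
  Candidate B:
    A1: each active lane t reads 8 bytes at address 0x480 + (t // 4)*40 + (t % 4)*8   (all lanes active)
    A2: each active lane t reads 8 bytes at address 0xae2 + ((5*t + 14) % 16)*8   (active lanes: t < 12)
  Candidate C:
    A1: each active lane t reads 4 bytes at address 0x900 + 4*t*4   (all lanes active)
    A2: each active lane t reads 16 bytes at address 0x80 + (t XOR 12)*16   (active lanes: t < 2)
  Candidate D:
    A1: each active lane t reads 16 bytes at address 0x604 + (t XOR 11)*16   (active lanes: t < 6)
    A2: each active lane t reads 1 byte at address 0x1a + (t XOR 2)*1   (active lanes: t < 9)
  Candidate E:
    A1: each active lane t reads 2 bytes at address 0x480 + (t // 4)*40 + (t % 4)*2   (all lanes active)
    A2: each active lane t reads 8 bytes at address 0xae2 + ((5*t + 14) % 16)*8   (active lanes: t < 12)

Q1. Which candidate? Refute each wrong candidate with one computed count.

A: A1 gives 1 transaction, not 5
C: A1 gives 8 transactions, not 5
D: A2 gives 2 transactions, not 4
E: A1 gives 4 transactions, not 5
B: all counts match (5,4)

Answer: B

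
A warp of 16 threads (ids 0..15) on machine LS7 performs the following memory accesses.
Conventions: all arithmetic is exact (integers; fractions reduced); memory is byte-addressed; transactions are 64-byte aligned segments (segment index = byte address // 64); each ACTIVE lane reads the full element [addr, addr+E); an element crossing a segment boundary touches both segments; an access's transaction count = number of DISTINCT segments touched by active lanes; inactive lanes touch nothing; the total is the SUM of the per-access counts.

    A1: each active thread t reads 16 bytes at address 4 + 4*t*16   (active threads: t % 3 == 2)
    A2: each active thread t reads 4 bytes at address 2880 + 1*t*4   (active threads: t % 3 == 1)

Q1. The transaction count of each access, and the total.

A1: 5 transactions
A2: 1 transaction

Answer: 5,1; total 6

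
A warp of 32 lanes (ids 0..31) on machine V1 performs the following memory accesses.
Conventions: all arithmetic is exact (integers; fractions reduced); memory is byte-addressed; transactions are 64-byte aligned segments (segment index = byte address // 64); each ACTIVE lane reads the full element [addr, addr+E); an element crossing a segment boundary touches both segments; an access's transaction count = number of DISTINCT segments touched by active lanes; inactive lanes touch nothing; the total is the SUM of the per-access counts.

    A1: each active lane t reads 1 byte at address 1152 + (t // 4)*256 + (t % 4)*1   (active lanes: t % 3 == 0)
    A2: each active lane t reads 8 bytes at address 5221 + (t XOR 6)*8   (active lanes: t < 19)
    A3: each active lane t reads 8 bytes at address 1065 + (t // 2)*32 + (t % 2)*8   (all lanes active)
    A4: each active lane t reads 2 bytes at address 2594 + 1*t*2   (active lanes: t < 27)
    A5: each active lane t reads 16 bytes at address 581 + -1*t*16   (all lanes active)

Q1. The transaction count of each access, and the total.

A1: 8 transactions
A2: 4 transactions
A3: 9 transactions
A4: 2 transactions
A5: 9 transactions

Answer: 8,4,9,2,9; total 32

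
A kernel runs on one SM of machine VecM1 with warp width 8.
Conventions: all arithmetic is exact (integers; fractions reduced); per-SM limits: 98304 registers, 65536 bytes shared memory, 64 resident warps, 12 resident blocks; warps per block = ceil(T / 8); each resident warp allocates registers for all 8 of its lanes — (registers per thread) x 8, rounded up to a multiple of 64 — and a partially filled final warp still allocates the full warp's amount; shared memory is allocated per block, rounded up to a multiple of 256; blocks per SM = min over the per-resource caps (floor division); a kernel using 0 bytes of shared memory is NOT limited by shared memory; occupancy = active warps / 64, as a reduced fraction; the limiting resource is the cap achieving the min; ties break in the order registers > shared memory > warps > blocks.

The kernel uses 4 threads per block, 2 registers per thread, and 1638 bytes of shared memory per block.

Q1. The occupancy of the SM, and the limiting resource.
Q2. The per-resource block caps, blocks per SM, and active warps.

Answer: occupancy 3/16, limited by blocks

registers: 1536 blocks
shared memory: 36 blocks
warps: 64 blocks
blocks: 12 blocks

Answer: 12 blocks, 12 active warps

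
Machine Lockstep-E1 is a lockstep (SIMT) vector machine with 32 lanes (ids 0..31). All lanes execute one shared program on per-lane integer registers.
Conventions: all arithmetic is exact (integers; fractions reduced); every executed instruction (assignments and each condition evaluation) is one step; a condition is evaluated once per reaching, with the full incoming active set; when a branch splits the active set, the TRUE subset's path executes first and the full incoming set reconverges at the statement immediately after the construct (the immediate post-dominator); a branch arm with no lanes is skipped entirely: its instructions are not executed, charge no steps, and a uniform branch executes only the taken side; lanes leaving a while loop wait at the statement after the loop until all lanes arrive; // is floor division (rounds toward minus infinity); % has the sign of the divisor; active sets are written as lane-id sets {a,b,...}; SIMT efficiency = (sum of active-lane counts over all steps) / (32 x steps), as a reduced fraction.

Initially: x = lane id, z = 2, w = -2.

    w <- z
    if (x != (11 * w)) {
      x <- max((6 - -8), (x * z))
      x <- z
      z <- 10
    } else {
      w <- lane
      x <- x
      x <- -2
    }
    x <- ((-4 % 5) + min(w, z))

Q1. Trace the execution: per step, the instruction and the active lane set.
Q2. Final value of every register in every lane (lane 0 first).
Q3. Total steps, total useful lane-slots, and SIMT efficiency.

step 0: w <- z                       {0,1,2,3,4,5,6,7,8,9,10,11,12,13,14,15,16,17,18,19,20,21,22,23,24,25,26,27,28,29,30,31}
step 1: eval (x != (11 * w))         {0,1,2,3,4,5,6,7,8,9,10,11,12,13,14,15,16,17,18,19,20,21,22,23,24,25,26,27,28,29,30,31}
step 2: x <- max((6 - -8), (x * z))  {0,1,2,3,4,5,6,7,8,9,10,11,12,13,14,15,16,17,18,19,20,21,23,24,25,26,27,28,29,30,31}
step 3: x <- z                       {0,1,2,3,4,5,6,7,8,9,10,11,12,13,14,15,16,17,18,19,20,21,23,24,25,26,27,28,29,30,31}
step 4: z <- 10                      {0,1,2,3,4,5,6,7,8,9,10,11,12,13,14,15,16,17,18,19,20,21,23,24,25,26,27,28,29,30,31}
step 5: w <- lane                    {22}
step 6: x <- x                       {22}
step 7: x <- -2                      {22}
step 8: x <- ((-4 % 5) + min(w, z))  {0,1,2,3,4,5,6,7,8,9,10,11,12,13,14,15,16,17,18,19,20,21,22,23,24,25,26,27,28,29,30,31}

Answer: 9 steps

x: 3,3,3,3,3,3,3,3,3,3,3,3,3,3,3,3,3,3,3,3,3,3,3,3,3,3,3,3,3,3,3,3
z: 10,10,10,10,10,10,10,10,10,10,10,10,10,10,10,10,10,10,10,10,10,10,2,10,10,10,10,10,10,10,10,10
w: 2,2,2,2,2,2,2,2,2,2,2,2,2,2,2,2,2,2,2,2,2,2,22,2,2,2,2,2,2,2,2,2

steps = 9; useful = 192; efficiency = 192/288 = 2/3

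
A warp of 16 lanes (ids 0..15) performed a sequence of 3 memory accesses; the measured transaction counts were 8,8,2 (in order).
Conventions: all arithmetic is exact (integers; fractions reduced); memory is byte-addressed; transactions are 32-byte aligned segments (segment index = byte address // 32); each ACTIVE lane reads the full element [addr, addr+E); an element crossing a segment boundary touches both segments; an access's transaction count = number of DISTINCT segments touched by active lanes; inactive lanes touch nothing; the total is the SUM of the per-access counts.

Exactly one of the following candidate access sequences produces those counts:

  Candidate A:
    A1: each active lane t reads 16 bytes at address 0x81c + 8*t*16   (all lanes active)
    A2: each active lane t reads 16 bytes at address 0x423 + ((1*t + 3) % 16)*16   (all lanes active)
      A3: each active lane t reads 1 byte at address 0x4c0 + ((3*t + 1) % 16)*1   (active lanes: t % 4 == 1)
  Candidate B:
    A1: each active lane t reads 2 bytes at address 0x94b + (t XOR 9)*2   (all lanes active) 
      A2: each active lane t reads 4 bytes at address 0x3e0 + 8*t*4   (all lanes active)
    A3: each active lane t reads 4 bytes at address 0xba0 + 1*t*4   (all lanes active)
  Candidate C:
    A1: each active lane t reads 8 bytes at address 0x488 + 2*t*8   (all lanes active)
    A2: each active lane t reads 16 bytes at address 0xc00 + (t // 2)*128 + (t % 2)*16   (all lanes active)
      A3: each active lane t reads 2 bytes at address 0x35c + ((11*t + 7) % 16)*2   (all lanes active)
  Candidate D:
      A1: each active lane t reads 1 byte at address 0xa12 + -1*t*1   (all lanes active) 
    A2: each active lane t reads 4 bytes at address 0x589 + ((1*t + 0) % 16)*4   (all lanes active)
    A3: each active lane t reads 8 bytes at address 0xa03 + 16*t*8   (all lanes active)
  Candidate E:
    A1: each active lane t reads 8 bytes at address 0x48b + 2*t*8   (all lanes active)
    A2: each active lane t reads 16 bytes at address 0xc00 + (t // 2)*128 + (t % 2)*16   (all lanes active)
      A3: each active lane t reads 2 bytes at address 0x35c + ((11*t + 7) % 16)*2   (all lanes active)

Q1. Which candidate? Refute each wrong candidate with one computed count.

A: A1 gives 32 transactions, not 8
B: A1 gives 2 transactions, not 8
D: A1 gives 1 transaction, not 8
E: A1 gives 9 transactions, not 8
C: all counts match (8,8,2)

Answer: C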